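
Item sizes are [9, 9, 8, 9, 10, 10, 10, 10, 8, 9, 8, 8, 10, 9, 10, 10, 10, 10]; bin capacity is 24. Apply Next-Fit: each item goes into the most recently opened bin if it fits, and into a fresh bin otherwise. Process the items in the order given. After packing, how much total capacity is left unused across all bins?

Put 9 in bin 1; 15 remain.
Put 9 in bin 1; 6 remain.
Put 8 in bin 2; 16 remain.
Put 9 in bin 2; 7 remain.
Put 10 in bin 3; 14 remain.
Put 10 in bin 3; 4 remain.
Put 10 in bin 4; 14 remain.
Put 10 in bin 4; 4 remain.
Put 8 in bin 5; 16 remain.
Put 9 in bin 5; 7 remain.
Put 8 in bin 6; 16 remain.
Put 8 in bin 6; 8 remain.
Put 10 in bin 7; 14 remain.
Put 9 in bin 7; 5 remain.
Put 10 in bin 8; 14 remain.
Put 10 in bin 8; 4 remain.
Put 10 in bin 9; 14 remain.
Put 10 in bin 9; 4 remain.
9 bins × 24 = 216; used 167; unused 49.

49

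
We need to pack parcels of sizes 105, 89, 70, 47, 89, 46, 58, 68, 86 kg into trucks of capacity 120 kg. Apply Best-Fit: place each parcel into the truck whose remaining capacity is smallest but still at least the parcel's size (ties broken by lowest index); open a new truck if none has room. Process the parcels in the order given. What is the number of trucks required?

105 kg → truck 1 (remaining 15 kg)
89 kg → truck 2 (remaining 31 kg)
70 kg → truck 3 (remaining 50 kg)
47 kg → truck 3 (remaining 3 kg)
89 kg → truck 4 (remaining 31 kg)
46 kg → truck 5 (remaining 74 kg)
58 kg → truck 5 (remaining 16 kg)
68 kg → truck 6 (remaining 52 kg)
86 kg → truck 7 (remaining 34 kg)

7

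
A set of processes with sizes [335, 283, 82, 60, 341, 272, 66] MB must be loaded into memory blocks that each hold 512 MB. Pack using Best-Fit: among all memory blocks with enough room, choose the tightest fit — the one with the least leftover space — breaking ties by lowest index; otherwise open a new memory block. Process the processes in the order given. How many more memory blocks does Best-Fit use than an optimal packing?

0

Best-Fit: [335,82,60] [283] [341,66] [272] → 4 memory blocks.
4 processes exceed 256 MB (half the capacity), and no two of those can share a memory block, so at least 4 memory blocks are needed.
So 4 is already optimal.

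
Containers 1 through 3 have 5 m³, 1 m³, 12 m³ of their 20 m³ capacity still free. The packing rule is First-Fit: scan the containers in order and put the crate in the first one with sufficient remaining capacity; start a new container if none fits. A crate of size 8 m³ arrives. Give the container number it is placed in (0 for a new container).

Containers with room: container 3 (12 m³).
The first with room is container 3.

3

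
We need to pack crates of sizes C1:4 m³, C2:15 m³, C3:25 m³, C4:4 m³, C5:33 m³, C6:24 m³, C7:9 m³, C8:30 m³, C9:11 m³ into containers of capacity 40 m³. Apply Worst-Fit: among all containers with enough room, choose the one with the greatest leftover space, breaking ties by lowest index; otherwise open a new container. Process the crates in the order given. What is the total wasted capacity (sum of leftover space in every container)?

45

C1 (4 m³) → container 1 (remaining 36 m³)
C2 (15 m³) → container 1 (remaining 21 m³)
C3 (25 m³) → container 2 (remaining 15 m³)
C4 (4 m³) → container 1 (remaining 17 m³)
C5 (33 m³) → container 3 (remaining 7 m³)
C6 (24 m³) → container 4 (remaining 16 m³)
C7 (9 m³) → container 1 (remaining 8 m³)
C8 (30 m³) → container 5 (remaining 10 m³)
C9 (11 m³) → container 4 (remaining 5 m³)
5 containers × 40 m³ = 200 m³; used 155 m³; unused 45 m³.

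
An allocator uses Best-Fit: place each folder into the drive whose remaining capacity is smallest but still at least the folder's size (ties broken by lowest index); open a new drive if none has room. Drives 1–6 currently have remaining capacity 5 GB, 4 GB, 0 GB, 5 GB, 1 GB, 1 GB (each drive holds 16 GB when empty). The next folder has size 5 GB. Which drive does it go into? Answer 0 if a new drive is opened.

1

Drives with room: drive 1 (5 GB), drive 4 (5 GB).
Tightest fit is drive 1 with 5 GB free.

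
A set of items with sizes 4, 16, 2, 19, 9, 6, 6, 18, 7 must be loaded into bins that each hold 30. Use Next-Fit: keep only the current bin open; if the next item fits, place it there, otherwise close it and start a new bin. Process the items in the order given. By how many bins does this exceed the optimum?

Next-Fit: [4,16,2] [19,9] [6,6,18] [7] → 4 bins.
Total size 87; any packing needs at least ⌈87/30⌉ = 3 bins.
An optimal packing achieves that bound: [19,9,2] [18,7,4] [16,6,6] → 3 bins.
Excess: 4 − 3 = 1.

1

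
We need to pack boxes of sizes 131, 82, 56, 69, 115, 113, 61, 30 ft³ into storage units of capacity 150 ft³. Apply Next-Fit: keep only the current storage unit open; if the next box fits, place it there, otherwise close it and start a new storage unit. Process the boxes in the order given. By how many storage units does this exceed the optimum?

Next-Fit: [131] [82,56] [69] [115] [113] [61,30] → 6 storage units.
Total size 657 ft³; any packing needs at least ⌈657/150⌉ = 5 storage units.
An optimal packing achieves that bound: [131] [115,30] [113] [82,61] [69,56] → 5 storage units.
Excess: 6 − 5 = 1.

1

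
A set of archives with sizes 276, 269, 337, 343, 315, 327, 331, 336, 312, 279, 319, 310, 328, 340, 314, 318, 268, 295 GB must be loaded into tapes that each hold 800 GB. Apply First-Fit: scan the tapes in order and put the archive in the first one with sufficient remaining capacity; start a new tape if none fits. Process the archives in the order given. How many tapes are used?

Put 276 GB in tape 1; 524 GB remain.
Put 269 GB in tape 1; 255 GB remain.
Put 337 GB in tape 2; 463 GB remain.
Put 343 GB in tape 2; 120 GB remain.
Put 315 GB in tape 3; 485 GB remain.
Put 327 GB in tape 3; 158 GB remain.
Put 331 GB in tape 4; 469 GB remain.
Put 336 GB in tape 4; 133 GB remain.
Put 312 GB in tape 5; 488 GB remain.
Put 279 GB in tape 5; 209 GB remain.
Put 319 GB in tape 6; 481 GB remain.
Put 310 GB in tape 6; 171 GB remain.
Put 328 GB in tape 7; 472 GB remain.
Put 340 GB in tape 7; 132 GB remain.
Put 314 GB in tape 8; 486 GB remain.
Put 318 GB in tape 8; 168 GB remain.
Put 268 GB in tape 9; 532 GB remain.
Put 295 GB in tape 9; 237 GB remain.
Final tapes: [276,269] [337,343] [315,327] [331,336] [312,279] [319,310] [328,340] [314,318] [268,295].

9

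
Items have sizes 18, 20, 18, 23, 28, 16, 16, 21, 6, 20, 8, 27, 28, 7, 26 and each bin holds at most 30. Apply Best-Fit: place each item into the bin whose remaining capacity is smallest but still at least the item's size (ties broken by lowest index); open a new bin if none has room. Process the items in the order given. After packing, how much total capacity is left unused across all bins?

bin 1: place 18, 12 left
bin 2: place 20, 10 left
bin 3: place 18, 12 left
bin 4: place 23, 7 left
bin 5: place 28, 2 left
bin 6: place 16, 14 left
bin 7: place 16, 14 left
bin 8: place 21, 9 left
bin 4: place 6, 1 left
bin 9: place 20, 10 left
bin 8: place 8, 1 left
bin 10: place 27, 3 left
bin 11: place 28, 2 left
bin 2: place 7, 3 left
bin 12: place 26, 4 left
12 bins × 30 = 360; used 282; unused 78.

78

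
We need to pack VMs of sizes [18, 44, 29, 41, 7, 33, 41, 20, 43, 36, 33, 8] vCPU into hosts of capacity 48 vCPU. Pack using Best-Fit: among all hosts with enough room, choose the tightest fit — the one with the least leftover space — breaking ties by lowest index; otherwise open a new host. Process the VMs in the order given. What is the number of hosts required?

9

18 vCPU → host 1 (remaining 30 vCPU)
44 vCPU → host 2 (remaining 4 vCPU)
29 vCPU → host 1 (remaining 1 vCPU)
41 vCPU → host 3 (remaining 7 vCPU)
7 vCPU → host 3 (remaining 0 vCPU)
33 vCPU → host 4 (remaining 15 vCPU)
41 vCPU → host 5 (remaining 7 vCPU)
20 vCPU → host 6 (remaining 28 vCPU)
43 vCPU → host 7 (remaining 5 vCPU)
36 vCPU → host 8 (remaining 12 vCPU)
33 vCPU → host 9 (remaining 15 vCPU)
8 vCPU → host 8 (remaining 4 vCPU)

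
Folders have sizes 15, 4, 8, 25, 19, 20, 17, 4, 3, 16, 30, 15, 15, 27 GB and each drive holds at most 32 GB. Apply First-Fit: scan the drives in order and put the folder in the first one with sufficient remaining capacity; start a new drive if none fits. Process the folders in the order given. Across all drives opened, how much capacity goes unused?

38

drive 1: place 15 GB, 17 GB left
drive 1: place 4 GB, 13 GB left
drive 1: place 8 GB, 5 GB left
drive 2: place 25 GB, 7 GB left
drive 3: place 19 GB, 13 GB left
drive 4: place 20 GB, 12 GB left
drive 5: place 17 GB, 15 GB left
drive 1: place 4 GB, 1 GB left
drive 2: place 3 GB, 4 GB left
drive 6: place 16 GB, 16 GB left
drive 7: place 30 GB, 2 GB left
drive 5: place 15 GB, 0 GB left
drive 6: place 15 GB, 1 GB left
drive 8: place 27 GB, 5 GB left
8 drives × 32 GB = 256 GB; used 218 GB; unused 38 GB.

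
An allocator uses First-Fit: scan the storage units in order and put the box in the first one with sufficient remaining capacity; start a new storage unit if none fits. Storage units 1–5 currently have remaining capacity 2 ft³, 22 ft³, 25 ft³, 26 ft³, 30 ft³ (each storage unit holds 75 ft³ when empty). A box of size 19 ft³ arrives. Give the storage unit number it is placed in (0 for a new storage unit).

2

Storage units with room: storage unit 2 (22 ft³), storage unit 3 (25 ft³), storage unit 4 (26 ft³), storage unit 5 (30 ft³).
The first with room is storage unit 2.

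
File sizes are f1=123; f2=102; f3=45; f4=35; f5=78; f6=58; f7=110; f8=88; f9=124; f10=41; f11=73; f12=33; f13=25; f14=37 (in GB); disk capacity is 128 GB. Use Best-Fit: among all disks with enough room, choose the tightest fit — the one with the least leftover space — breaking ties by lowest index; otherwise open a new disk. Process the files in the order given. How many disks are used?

9 disks

f1 (123 GB) → disk 1 (remaining 5 GB)
f2 (102 GB) → disk 2 (remaining 26 GB)
f3 (45 GB) → disk 3 (remaining 83 GB)
f4 (35 GB) → disk 3 (remaining 48 GB)
f5 (78 GB) → disk 4 (remaining 50 GB)
f6 (58 GB) → disk 5 (remaining 70 GB)
f7 (110 GB) → disk 6 (remaining 18 GB)
f8 (88 GB) → disk 7 (remaining 40 GB)
f9 (124 GB) → disk 8 (remaining 4 GB)
f10 (41 GB) → disk 3 (remaining 7 GB)
f11 (73 GB) → disk 9 (remaining 55 GB)
f12 (33 GB) → disk 7 (remaining 7 GB)
f13 (25 GB) → disk 2 (remaining 1 GB)
f14 (37 GB) → disk 4 (remaining 13 GB)
Final disks: [123] [102,25] [45,35,41] [78,37] [58] [110] [88,33] [124] [73].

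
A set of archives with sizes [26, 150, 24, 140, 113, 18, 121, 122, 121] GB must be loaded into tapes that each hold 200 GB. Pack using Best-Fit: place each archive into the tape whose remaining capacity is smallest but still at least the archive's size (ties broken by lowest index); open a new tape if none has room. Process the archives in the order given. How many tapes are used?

6 tapes

26 GB → tape 1 (remaining 174 GB)
150 GB → tape 1 (remaining 24 GB)
24 GB → tape 1 (remaining 0 GB)
140 GB → tape 2 (remaining 60 GB)
113 GB → tape 3 (remaining 87 GB)
18 GB → tape 2 (remaining 42 GB)
121 GB → tape 4 (remaining 79 GB)
122 GB → tape 5 (remaining 78 GB)
121 GB → tape 6 (remaining 79 GB)
Final tapes: [26,150,24] [140,18] [113] [121] [122] [121].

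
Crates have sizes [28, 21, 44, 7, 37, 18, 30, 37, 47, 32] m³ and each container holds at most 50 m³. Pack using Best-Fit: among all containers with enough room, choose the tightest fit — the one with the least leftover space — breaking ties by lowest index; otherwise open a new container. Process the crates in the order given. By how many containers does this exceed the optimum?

Best-Fit: [28,21] [44] [7,37] [18,30] [37] [47] [32] → 7 containers.
Total size 301 m³; any packing needs at least ⌈301/50⌉ = 7 containers.
So 7 is already optimal.

0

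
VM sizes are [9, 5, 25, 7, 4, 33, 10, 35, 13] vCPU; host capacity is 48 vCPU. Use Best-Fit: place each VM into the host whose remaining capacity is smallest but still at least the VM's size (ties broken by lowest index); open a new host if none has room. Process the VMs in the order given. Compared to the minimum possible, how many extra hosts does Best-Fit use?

Best-Fit: [9,5,25,7] [4,33,10] [35,13] → 3 hosts.
Total size 141 vCPU; any packing needs at least ⌈141/48⌉ = 3 hosts.
So 3 is already optimal.

0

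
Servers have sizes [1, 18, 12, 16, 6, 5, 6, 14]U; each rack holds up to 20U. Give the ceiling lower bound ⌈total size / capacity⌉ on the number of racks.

Total size = 1 + 18 + 12 + 16 + 6 + 5 + 6 + 14 = 78U.
⌈78 / 20⌉ = 4.

4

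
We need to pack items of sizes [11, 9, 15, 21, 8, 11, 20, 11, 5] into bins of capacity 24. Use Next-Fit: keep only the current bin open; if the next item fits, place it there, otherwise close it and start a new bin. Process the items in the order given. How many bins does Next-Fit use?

11 → bin 1 (remaining 13)
9 → bin 1 (remaining 4)
15 → bin 2 (remaining 9)
21 → bin 3 (remaining 3)
8 → bin 4 (remaining 16)
11 → bin 4 (remaining 5)
20 → bin 5 (remaining 4)
11 → bin 6 (remaining 13)
5 → bin 6 (remaining 8)
Final bins: [11,9] [15] [21] [8,11] [20] [11,5].

6 bins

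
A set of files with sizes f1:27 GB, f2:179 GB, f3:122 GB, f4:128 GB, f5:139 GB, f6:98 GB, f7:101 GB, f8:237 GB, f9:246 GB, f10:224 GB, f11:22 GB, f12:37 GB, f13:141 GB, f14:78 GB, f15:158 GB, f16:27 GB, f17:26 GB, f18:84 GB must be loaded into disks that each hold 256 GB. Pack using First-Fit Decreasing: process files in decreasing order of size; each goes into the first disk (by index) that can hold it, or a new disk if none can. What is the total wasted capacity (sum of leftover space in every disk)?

230

Sorted descending: 246, 237, 224, 179, 158, 141, 139, 128, 122, 101, 98, 84, 78, 37, 27, 27, 26, 22.
Put 246 GB in disk 1; 10 GB remain.
Put 237 GB in disk 2; 19 GB remain.
Put 224 GB in disk 3; 32 GB remain.
Put 179 GB in disk 4; 77 GB remain.
Put 158 GB in disk 5; 98 GB remain.
Put 141 GB in disk 6; 115 GB remain.
Put 139 GB in disk 7; 117 GB remain.
Put 128 GB in disk 8; 128 GB remain.
Put 122 GB in disk 8; 6 GB remain.
Put 101 GB in disk 6; 14 GB remain.
Put 98 GB in disk 5; 0 GB remain.
Put 84 GB in disk 7; 33 GB remain.
Put 78 GB in disk 9; 178 GB remain.
Put 37 GB in disk 4; 40 GB remain.
Put 27 GB in disk 3; 5 GB remain.
Put 27 GB in disk 4; 13 GB remain.
Put 26 GB in disk 7; 7 GB remain.
Put 22 GB in disk 9; 156 GB remain.
9 disks × 256 GB = 2304 GB; used 2074 GB; unused 230 GB.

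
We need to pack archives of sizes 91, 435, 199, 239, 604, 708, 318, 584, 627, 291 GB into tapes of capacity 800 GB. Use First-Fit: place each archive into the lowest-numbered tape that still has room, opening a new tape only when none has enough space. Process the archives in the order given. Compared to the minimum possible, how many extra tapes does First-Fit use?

First-Fit: [91,435,199] [239,318] [604] [708] [584] [627] [291] → 7 tapes.
Total size 4096 GB; any packing needs at least ⌈4096/800⌉ = 6 tapes.
An optimal packing achieves that bound: [708,91] [627] [604] [584,199] [435,318] [291,239] → 6 tapes.
Excess: 7 − 6 = 1.

1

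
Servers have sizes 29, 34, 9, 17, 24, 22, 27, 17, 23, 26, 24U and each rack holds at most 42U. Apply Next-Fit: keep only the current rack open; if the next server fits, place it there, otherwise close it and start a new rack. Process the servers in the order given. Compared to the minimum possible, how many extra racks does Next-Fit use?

1

Next-Fit: [29] [34] [9,17] [24] [22] [27] [17,23] [26] [24] → 9 racks.
8 servers exceed 21U (half the capacity), and no two of those can share a rack, so at least 8 racks are needed.
An optimal packing achieves that bound: [34] [29,9] [27] [26] [24,17] [24,17] [23] [22] → 8 racks.
Excess: 9 − 8 = 1.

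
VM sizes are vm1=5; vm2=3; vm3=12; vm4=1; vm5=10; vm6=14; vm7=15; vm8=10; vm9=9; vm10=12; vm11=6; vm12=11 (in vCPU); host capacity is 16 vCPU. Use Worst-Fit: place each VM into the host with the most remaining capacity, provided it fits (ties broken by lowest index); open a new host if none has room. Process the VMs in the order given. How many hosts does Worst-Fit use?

9 hosts

vm1 (5 vCPU) → host 1 (remaining 11 vCPU)
vm2 (3 vCPU) → host 1 (remaining 8 vCPU)
vm3 (12 vCPU) → host 2 (remaining 4 vCPU)
vm4 (1 vCPU) → host 1 (remaining 7 vCPU)
vm5 (10 vCPU) → host 3 (remaining 6 vCPU)
vm6 (14 vCPU) → host 4 (remaining 2 vCPU)
vm7 (15 vCPU) → host 5 (remaining 1 vCPU)
vm8 (10 vCPU) → host 6 (remaining 6 vCPU)
vm9 (9 vCPU) → host 7 (remaining 7 vCPU)
vm10 (12 vCPU) → host 8 (remaining 4 vCPU)
vm11 (6 vCPU) → host 1 (remaining 1 vCPU)
vm12 (11 vCPU) → host 9 (remaining 5 vCPU)
Final hosts: [5,3,1,6] [12] [10] [14] [15] [10] [9] [12] [11].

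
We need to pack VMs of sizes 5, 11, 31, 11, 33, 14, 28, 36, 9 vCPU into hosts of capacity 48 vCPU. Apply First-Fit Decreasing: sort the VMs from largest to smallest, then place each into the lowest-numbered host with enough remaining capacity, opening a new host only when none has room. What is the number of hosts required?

Sorted descending: 36, 33, 31, 28, 14, 11, 11, 9, 5.
36 vCPU → host 1 (remaining 12 vCPU)
33 vCPU → host 2 (remaining 15 vCPU)
31 vCPU → host 3 (remaining 17 vCPU)
28 vCPU → host 4 (remaining 20 vCPU)
14 vCPU → host 2 (remaining 1 vCPU)
11 vCPU → host 1 (remaining 1 vCPU)
11 vCPU → host 3 (remaining 6 vCPU)
9 vCPU → host 4 (remaining 11 vCPU)
5 vCPU → host 3 (remaining 1 vCPU)

4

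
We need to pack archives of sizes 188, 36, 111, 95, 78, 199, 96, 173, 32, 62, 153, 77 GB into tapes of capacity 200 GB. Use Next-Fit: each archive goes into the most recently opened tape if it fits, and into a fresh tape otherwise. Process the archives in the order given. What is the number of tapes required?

9

Put 188 GB in tape 1; 12 GB remain.
Put 36 GB in tape 2; 164 GB remain.
Put 111 GB in tape 2; 53 GB remain.
Put 95 GB in tape 3; 105 GB remain.
Put 78 GB in tape 3; 27 GB remain.
Put 199 GB in tape 4; 1 GB remain.
Put 96 GB in tape 5; 104 GB remain.
Put 173 GB in tape 6; 27 GB remain.
Put 32 GB in tape 7; 168 GB remain.
Put 62 GB in tape 7; 106 GB remain.
Put 153 GB in tape 8; 47 GB remain.
Put 77 GB in tape 9; 123 GB remain.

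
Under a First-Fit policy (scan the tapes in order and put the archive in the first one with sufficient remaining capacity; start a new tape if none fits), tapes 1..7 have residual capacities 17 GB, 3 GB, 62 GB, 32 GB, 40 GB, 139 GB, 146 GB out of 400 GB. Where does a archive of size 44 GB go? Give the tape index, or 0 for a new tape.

3

Tapes with room: tape 3 (62 GB), tape 6 (139 GB), tape 7 (146 GB).
The first with room is tape 3.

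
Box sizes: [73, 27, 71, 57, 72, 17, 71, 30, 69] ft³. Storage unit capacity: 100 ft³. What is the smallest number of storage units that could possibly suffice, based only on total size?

Total size = 73 + 27 + 71 + 57 + 72 + 17 + 71 + 30 + 69 = 487 ft³.
⌈487 / 100⌉ = 5.

5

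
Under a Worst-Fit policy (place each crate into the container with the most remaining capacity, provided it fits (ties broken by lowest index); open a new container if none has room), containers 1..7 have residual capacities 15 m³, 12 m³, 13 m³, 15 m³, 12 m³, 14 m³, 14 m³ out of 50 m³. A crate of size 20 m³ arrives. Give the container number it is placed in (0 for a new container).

No container has ≥ 20 m³ free, so a new container is opened.

0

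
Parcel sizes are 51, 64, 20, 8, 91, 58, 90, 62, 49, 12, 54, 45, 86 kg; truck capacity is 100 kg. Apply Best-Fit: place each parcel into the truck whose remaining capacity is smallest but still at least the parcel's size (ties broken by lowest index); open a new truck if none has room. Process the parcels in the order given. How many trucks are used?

8

truck 1: place 51 kg, 49 kg left
truck 2: place 64 kg, 36 kg left
truck 2: place 20 kg, 16 kg left
truck 2: place 8 kg, 8 kg left
truck 3: place 91 kg, 9 kg left
truck 4: place 58 kg, 42 kg left
truck 5: place 90 kg, 10 kg left
truck 6: place 62 kg, 38 kg left
truck 1: place 49 kg, 0 kg left
truck 6: place 12 kg, 26 kg left
truck 7: place 54 kg, 46 kg left
truck 7: place 45 kg, 1 kg left
truck 8: place 86 kg, 14 kg left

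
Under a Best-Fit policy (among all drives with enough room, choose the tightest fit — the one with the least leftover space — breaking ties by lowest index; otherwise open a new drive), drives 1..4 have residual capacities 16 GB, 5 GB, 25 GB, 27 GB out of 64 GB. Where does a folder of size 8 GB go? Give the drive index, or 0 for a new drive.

Drives with room: drive 1 (16 GB), drive 3 (25 GB), drive 4 (27 GB).
Tightest fit is drive 1 with 16 GB free.

1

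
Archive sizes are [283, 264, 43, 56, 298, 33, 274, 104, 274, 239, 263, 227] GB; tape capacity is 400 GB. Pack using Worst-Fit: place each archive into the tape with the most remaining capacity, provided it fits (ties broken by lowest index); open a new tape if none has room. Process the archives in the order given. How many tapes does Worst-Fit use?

8

Put 283 GB in tape 1; 117 GB remain.
Put 264 GB in tape 2; 136 GB remain.
Put 43 GB in tape 2; 93 GB remain.
Put 56 GB in tape 1; 61 GB remain.
Put 298 GB in tape 3; 102 GB remain.
Put 33 GB in tape 3; 69 GB remain.
Put 274 GB in tape 4; 126 GB remain.
Put 104 GB in tape 4; 22 GB remain.
Put 274 GB in tape 5; 126 GB remain.
Put 239 GB in tape 6; 161 GB remain.
Put 263 GB in tape 7; 137 GB remain.
Put 227 GB in tape 8; 173 GB remain.
Final tapes: [283,56] [264,43] [298,33] [274,104] [274] [239] [263] [227].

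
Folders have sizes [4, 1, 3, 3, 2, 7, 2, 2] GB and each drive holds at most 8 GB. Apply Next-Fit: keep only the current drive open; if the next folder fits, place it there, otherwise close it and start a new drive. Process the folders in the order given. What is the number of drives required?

4

4 GB → drive 1 (remaining 4 GB)
1 GB → drive 1 (remaining 3 GB)
3 GB → drive 1 (remaining 0 GB)
3 GB → drive 2 (remaining 5 GB)
2 GB → drive 2 (remaining 3 GB)
7 GB → drive 3 (remaining 1 GB)
2 GB → drive 4 (remaining 6 GB)
2 GB → drive 4 (remaining 4 GB)
Final drives: [4,1,3] [3,2] [7] [2,2].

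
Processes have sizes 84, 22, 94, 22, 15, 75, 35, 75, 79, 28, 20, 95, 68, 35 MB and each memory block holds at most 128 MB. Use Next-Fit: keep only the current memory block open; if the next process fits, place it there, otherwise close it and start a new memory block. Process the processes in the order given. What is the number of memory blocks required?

84 MB → memory block 1 (remaining 44 MB)
22 MB → memory block 1 (remaining 22 MB)
94 MB → memory block 2 (remaining 34 MB)
22 MB → memory block 2 (remaining 12 MB)
15 MB → memory block 3 (remaining 113 MB)
75 MB → memory block 3 (remaining 38 MB)
35 MB → memory block 3 (remaining 3 MB)
75 MB → memory block 4 (remaining 53 MB)
79 MB → memory block 5 (remaining 49 MB)
28 MB → memory block 5 (remaining 21 MB)
20 MB → memory block 5 (remaining 1 MB)
95 MB → memory block 6 (remaining 33 MB)
68 MB → memory block 7 (remaining 60 MB)
35 MB → memory block 7 (remaining 25 MB)
Final memory blocks: [84,22] [94,22] [15,75,35] [75] [79,28,20] [95] [68,35].

7 memory blocks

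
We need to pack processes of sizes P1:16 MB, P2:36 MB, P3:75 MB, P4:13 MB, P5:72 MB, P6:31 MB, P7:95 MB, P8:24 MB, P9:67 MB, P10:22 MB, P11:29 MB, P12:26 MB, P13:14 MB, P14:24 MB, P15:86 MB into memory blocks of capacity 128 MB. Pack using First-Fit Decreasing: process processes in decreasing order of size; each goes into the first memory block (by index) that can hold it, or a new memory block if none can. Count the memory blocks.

Sorted descending: 95, 86, 75, 72, 67, 36, 31, 29, 26, 24, 24, 22, 16, 14, 13.
95 MB → memory block 1 (remaining 33 MB)
86 MB → memory block 2 (remaining 42 MB)
75 MB → memory block 3 (remaining 53 MB)
72 MB → memory block 4 (remaining 56 MB)
67 MB → memory block 5 (remaining 61 MB)
36 MB → memory block 2 (remaining 6 MB)
31 MB → memory block 1 (remaining 2 MB)
29 MB → memory block 3 (remaining 24 MB)
26 MB → memory block 4 (remaining 30 MB)
24 MB → memory block 3 (remaining 0 MB)
24 MB → memory block 4 (remaining 6 MB)
22 MB → memory block 5 (remaining 39 MB)
16 MB → memory block 5 (remaining 23 MB)
14 MB → memory block 5 (remaining 9 MB)
13 MB → memory block 6 (remaining 115 MB)

6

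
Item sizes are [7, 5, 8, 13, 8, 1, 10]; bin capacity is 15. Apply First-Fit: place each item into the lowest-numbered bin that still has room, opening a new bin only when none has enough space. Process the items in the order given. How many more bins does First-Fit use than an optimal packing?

1

First-Fit: [7,5,1] [8] [13] [8] [10] → 5 bins.
Total size 52; any packing needs at least ⌈52/15⌉ = 4 bins.
An optimal packing achieves that bound: [13,1] [10,5] [8,7] [8] → 4 bins.
Excess: 5 − 4 = 1.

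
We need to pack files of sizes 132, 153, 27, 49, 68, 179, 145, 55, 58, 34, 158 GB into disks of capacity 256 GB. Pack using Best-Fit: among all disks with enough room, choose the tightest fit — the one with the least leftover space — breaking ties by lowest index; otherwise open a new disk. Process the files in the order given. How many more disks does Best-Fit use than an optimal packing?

0

Best-Fit: [132,68,55] [153,27,49] [179,58] [145,34] [158] → 5 disks.
Total size 1058 GB; any packing needs at least ⌈1058/256⌉ = 5 disks.
So 5 is already optimal.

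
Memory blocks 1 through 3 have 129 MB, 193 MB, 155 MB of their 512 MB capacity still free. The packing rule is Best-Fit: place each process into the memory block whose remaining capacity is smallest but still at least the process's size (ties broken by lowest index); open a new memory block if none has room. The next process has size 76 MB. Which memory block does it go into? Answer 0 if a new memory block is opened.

1

Memory blocks with room: memory block 1 (129 MB), memory block 2 (193 MB), memory block 3 (155 MB).
Tightest fit is memory block 1 with 129 MB free.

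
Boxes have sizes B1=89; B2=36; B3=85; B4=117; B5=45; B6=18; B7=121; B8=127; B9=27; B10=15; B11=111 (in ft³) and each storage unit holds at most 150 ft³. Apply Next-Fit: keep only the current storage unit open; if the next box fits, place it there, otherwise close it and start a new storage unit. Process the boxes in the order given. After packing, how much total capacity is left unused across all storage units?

409

B1 (89 ft³) → storage unit 1 (remaining 61 ft³)
B2 (36 ft³) → storage unit 1 (remaining 25 ft³)
B3 (85 ft³) → storage unit 2 (remaining 65 ft³)
B4 (117 ft³) → storage unit 3 (remaining 33 ft³)
B5 (45 ft³) → storage unit 4 (remaining 105 ft³)
B6 (18 ft³) → storage unit 4 (remaining 87 ft³)
B7 (121 ft³) → storage unit 5 (remaining 29 ft³)
B8 (127 ft³) → storage unit 6 (remaining 23 ft³)
B9 (27 ft³) → storage unit 7 (remaining 123 ft³)
B10 (15 ft³) → storage unit 7 (remaining 108 ft³)
B11 (111 ft³) → storage unit 8 (remaining 39 ft³)
8 storage units × 150 ft³ = 1200 ft³; used 791 ft³; unused 409 ft³.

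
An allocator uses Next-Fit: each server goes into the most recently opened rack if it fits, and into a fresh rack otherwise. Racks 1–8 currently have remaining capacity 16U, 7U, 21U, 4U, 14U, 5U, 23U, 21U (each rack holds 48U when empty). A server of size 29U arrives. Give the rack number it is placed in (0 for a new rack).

0

Next-Fit only looks at rack 8, which has 21U free.
29U does not fit, so a new rack is opened.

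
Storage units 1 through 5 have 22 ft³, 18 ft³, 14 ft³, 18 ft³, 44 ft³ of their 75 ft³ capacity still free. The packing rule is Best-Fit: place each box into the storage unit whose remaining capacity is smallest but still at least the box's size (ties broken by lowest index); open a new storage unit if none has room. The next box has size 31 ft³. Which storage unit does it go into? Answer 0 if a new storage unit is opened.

Storage units with room: storage unit 5 (44 ft³).
Tightest fit is storage unit 5 with 44 ft³ free.

5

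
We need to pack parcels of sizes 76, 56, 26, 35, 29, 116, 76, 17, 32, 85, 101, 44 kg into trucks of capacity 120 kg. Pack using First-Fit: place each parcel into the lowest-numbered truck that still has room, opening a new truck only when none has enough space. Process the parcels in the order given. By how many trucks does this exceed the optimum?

1

First-Fit: [76,26,17] [56,35,29] [116] [76,32] [85] [101] [44] → 7 trucks.
Total size 693 kg; any packing needs at least ⌈693/120⌉ = 6 trucks.
An optimal packing achieves that bound: [116] [101,17] [85,35] [76,44] [76,32] [56,29,26] → 6 trucks.
Excess: 7 − 6 = 1.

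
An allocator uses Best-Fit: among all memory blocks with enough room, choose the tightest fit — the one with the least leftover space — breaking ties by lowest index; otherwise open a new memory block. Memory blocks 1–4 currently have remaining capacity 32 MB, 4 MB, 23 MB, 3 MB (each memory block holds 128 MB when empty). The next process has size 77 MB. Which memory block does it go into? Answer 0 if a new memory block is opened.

No memory block has ≥ 77 MB free, so a new memory block is opened.

0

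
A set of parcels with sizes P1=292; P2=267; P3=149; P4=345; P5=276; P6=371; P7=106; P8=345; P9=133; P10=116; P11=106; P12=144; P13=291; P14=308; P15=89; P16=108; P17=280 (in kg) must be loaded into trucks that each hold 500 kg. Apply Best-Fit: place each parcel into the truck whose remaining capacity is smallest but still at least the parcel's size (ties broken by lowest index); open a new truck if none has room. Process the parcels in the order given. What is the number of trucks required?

9

truck 1: place P1 (292 kg), 208 kg left
truck 2: place P2 (267 kg), 233 kg left
truck 1: place P3 (149 kg), 59 kg left
truck 3: place P4 (345 kg), 155 kg left
truck 4: place P5 (276 kg), 224 kg left
truck 5: place P6 (371 kg), 129 kg left
truck 5: place P7 (106 kg), 23 kg left
truck 6: place P8 (345 kg), 155 kg left
truck 3: place P9 (133 kg), 22 kg left
truck 6: place P10 (116 kg), 39 kg left
truck 4: place P11 (106 kg), 118 kg left
truck 2: place P12 (144 kg), 89 kg left
truck 7: place P13 (291 kg), 209 kg left
truck 8: place P14 (308 kg), 192 kg left
truck 2: place P15 (89 kg), 0 kg left
truck 4: place P16 (108 kg), 10 kg left
truck 9: place P17 (280 kg), 220 kg left
Final trucks: [292,149] [267,144,89] [345,133] [276,106,108] [371,106] [345,116] [291] [308] [280].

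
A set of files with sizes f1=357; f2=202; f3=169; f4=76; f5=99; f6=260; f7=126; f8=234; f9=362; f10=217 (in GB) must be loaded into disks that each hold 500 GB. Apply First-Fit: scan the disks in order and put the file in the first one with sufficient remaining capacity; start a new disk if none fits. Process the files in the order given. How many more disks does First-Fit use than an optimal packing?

0

First-Fit: [357,76] [202,169,99] [260,126] [234,217] [362] → 5 disks.
Total size 2102 GB; any packing needs at least ⌈2102/500⌉ = 5 disks.
So 5 is already optimal.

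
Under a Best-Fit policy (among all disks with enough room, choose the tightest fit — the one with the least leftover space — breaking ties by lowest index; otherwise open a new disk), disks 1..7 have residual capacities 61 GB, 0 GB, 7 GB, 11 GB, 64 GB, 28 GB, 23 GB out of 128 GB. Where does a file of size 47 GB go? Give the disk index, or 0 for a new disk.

1

Disks with room: disk 1 (61 GB), disk 5 (64 GB).
Tightest fit is disk 1 with 61 GB free.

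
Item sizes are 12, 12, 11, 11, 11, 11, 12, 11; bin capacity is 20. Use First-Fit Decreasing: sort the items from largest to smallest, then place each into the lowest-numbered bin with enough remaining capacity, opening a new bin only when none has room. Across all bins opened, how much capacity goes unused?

69

Sorted descending: 12, 12, 12, 11, 11, 11, 11, 11.
bin 1: place 12, 8 left
bin 2: place 12, 8 left
bin 3: place 12, 8 left
bin 4: place 11, 9 left
bin 5: place 11, 9 left
bin 6: place 11, 9 left
bin 7: place 11, 9 left
bin 8: place 11, 9 left
8 bins × 20 = 160; used 91; unused 69.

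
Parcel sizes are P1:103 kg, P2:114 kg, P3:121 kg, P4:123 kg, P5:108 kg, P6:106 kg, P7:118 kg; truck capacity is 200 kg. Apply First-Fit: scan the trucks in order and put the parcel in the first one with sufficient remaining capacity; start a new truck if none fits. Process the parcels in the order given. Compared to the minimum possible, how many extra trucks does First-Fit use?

First-Fit: [103] [114] [121] [123] [108] [106] [118] → 7 trucks.
7 parcels exceed 100 kg (half the capacity), and no two of those can share a truck, so at least 7 trucks are needed.
So 7 is already optimal.

0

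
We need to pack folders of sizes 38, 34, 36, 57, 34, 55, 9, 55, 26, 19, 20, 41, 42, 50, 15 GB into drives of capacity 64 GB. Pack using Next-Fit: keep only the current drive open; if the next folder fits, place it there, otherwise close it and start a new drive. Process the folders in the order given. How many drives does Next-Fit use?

Put 38 GB in drive 1; 26 GB remain.
Put 34 GB in drive 2; 30 GB remain.
Put 36 GB in drive 3; 28 GB remain.
Put 57 GB in drive 4; 7 GB remain.
Put 34 GB in drive 5; 30 GB remain.
Put 55 GB in drive 6; 9 GB remain.
Put 9 GB in drive 6; 0 GB remain.
Put 55 GB in drive 7; 9 GB remain.
Put 26 GB in drive 8; 38 GB remain.
Put 19 GB in drive 8; 19 GB remain.
Put 20 GB in drive 9; 44 GB remain.
Put 41 GB in drive 9; 3 GB remain.
Put 42 GB in drive 10; 22 GB remain.
Put 50 GB in drive 11; 14 GB remain.
Put 15 GB in drive 12; 49 GB remain.
Final drives: [38] [34] [36] [57] [34] [55,9] [55] [26,19] [20,41] [42] [50] [15].

12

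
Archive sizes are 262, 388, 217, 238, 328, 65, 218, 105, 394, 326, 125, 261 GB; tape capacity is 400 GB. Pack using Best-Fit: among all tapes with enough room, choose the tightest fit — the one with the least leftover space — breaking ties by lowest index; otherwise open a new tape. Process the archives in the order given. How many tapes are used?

9 tapes

Put 262 GB in tape 1; 138 GB remain.
Put 388 GB in tape 2; 12 GB remain.
Put 217 GB in tape 3; 183 GB remain.
Put 238 GB in tape 4; 162 GB remain.
Put 328 GB in tape 5; 72 GB remain.
Put 65 GB in tape 5; 7 GB remain.
Put 218 GB in tape 6; 182 GB remain.
Put 105 GB in tape 1; 33 GB remain.
Put 394 GB in tape 7; 6 GB remain.
Put 326 GB in tape 8; 74 GB remain.
Put 125 GB in tape 4; 37 GB remain.
Put 261 GB in tape 9; 139 GB remain.
Final tapes: [262,105] [388] [217] [238,125] [328,65] [218] [394] [326] [261].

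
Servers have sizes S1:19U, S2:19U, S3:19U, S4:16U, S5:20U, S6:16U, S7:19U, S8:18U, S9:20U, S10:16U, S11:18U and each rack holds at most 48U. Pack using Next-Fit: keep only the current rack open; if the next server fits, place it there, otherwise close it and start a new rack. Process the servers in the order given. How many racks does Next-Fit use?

S1 (19U) → rack 1 (remaining 29U)
S2 (19U) → rack 1 (remaining 10U)
S3 (19U) → rack 2 (remaining 29U)
S4 (16U) → rack 2 (remaining 13U)
S5 (20U) → rack 3 (remaining 28U)
S6 (16U) → rack 3 (remaining 12U)
S7 (19U) → rack 4 (remaining 29U)
S8 (18U) → rack 4 (remaining 11U)
S9 (20U) → rack 5 (remaining 28U)
S10 (16U) → rack 5 (remaining 12U)
S11 (18U) → rack 6 (remaining 30U)

6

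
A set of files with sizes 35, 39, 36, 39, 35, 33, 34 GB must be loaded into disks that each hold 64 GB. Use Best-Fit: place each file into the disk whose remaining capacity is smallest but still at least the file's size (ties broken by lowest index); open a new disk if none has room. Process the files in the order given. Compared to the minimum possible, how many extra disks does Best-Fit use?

0

Best-Fit: [35] [39] [36] [39] [35] [33] [34] → 7 disks.
7 files exceed 32 GB (half the capacity), and no two of those can share a disk, so at least 7 disks are needed.
So 7 is already optimal.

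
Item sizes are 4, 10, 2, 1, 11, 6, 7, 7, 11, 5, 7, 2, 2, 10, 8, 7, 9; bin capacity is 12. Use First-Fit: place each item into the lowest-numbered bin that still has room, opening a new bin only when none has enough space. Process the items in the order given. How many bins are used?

4 → bin 1 (remaining 8)
10 → bin 2 (remaining 2)
2 → bin 1 (remaining 6)
1 → bin 1 (remaining 5)
11 → bin 3 (remaining 1)
6 → bin 4 (remaining 6)
7 → bin 5 (remaining 5)
7 → bin 6 (remaining 5)
11 → bin 7 (remaining 1)
5 → bin 1 (remaining 0)
7 → bin 8 (remaining 5)
2 → bin 2 (remaining 0)
2 → bin 4 (remaining 4)
10 → bin 9 (remaining 2)
8 → bin 10 (remaining 4)
7 → bin 11 (remaining 5)
9 → bin 12 (remaining 3)
Final bins: [4,2,1,5] [10,2] [11] [6,2] [7] [7] [11] [7] [10] [8] [7] [9].

12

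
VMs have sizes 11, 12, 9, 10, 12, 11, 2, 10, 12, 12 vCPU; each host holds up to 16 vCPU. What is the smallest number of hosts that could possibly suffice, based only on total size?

Total size = 11 + 12 + 9 + 10 + 12 + 11 + 2 + 10 + 12 + 12 = 101 vCPU.
⌈101 / 16⌉ = 7.

7 hosts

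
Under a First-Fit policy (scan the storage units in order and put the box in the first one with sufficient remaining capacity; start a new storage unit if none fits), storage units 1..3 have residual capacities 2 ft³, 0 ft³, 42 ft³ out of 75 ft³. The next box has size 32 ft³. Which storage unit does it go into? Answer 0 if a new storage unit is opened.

Storage units with room: storage unit 3 (42 ft³).
The first with room is storage unit 3.

3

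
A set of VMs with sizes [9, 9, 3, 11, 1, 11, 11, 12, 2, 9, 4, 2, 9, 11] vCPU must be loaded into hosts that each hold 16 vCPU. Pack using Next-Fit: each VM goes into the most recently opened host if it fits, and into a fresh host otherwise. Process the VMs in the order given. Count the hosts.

9 vCPU → host 1 (remaining 7 vCPU)
9 vCPU → host 2 (remaining 7 vCPU)
3 vCPU → host 2 (remaining 4 vCPU)
11 vCPU → host 3 (remaining 5 vCPU)
1 vCPU → host 3 (remaining 4 vCPU)
11 vCPU → host 4 (remaining 5 vCPU)
11 vCPU → host 5 (remaining 5 vCPU)
12 vCPU → host 6 (remaining 4 vCPU)
2 vCPU → host 6 (remaining 2 vCPU)
9 vCPU → host 7 (remaining 7 vCPU)
4 vCPU → host 7 (remaining 3 vCPU)
2 vCPU → host 7 (remaining 1 vCPU)
9 vCPU → host 8 (remaining 7 vCPU)
11 vCPU → host 9 (remaining 5 vCPU)

9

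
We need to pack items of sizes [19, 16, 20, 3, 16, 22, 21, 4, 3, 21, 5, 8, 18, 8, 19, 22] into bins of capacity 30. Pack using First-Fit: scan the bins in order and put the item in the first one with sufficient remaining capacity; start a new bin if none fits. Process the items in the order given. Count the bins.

19 → bin 1 (remaining 11)
16 → bin 2 (remaining 14)
20 → bin 3 (remaining 10)
3 → bin 1 (remaining 8)
16 → bin 4 (remaining 14)
22 → bin 5 (remaining 8)
21 → bin 6 (remaining 9)
4 → bin 1 (remaining 4)
3 → bin 1 (remaining 1)
21 → bin 7 (remaining 9)
5 → bin 2 (remaining 9)
8 → bin 2 (remaining 1)
18 → bin 8 (remaining 12)
8 → bin 3 (remaining 2)
19 → bin 9 (remaining 11)
22 → bin 10 (remaining 8)

10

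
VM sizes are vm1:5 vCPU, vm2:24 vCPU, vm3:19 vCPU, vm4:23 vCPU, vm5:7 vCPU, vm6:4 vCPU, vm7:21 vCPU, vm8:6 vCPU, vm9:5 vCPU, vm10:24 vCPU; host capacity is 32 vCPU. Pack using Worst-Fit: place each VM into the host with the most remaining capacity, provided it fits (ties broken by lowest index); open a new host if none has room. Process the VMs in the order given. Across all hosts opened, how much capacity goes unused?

host 1: place vm1 (5 vCPU), 27 vCPU left
host 1: place vm2 (24 vCPU), 3 vCPU left
host 2: place vm3 (19 vCPU), 13 vCPU left
host 3: place vm4 (23 vCPU), 9 vCPU left
host 2: place vm5 (7 vCPU), 6 vCPU left
host 3: place vm6 (4 vCPU), 5 vCPU left
host 4: place vm7 (21 vCPU), 11 vCPU left
host 4: place vm8 (6 vCPU), 5 vCPU left
host 2: place vm9 (5 vCPU), 1 vCPU left
host 5: place vm10 (24 vCPU), 8 vCPU left
5 hosts × 32 vCPU = 160 vCPU; used 138 vCPU; unused 22 vCPU.

22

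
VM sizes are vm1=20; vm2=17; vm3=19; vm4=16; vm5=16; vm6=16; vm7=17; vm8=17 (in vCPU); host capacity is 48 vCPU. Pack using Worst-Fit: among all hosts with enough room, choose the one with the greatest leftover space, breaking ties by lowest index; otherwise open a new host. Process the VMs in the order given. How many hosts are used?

Put vm1 (20 vCPU) in host 1; 28 vCPU remain.
Put vm2 (17 vCPU) in host 1; 11 vCPU remain.
Put vm3 (19 vCPU) in host 2; 29 vCPU remain.
Put vm4 (16 vCPU) in host 2; 13 vCPU remain.
Put vm5 (16 vCPU) in host 3; 32 vCPU remain.
Put vm6 (16 vCPU) in host 3; 16 vCPU remain.
Put vm7 (17 vCPU) in host 4; 31 vCPU remain.
Put vm8 (17 vCPU) in host 4; 14 vCPU remain.

4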